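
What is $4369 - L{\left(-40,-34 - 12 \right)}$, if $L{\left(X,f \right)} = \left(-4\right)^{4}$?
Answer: $4113$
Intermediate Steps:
$L{\left(X,f \right)} = 256$
$4369 - L{\left(-40,-34 - 12 \right)} = 4369 - 256 = 4113$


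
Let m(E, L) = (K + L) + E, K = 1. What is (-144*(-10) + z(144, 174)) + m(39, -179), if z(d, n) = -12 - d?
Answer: 1145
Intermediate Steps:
m(E, L) = 1 + E + L (m(E, L) = (1 + L) + E = 1 + E + L)
(-144*(-10) + z(144, 174)) + m(39, -179) = (-144*(-10) + (-12 - 1*144)) + (1 + 39 - 179) = (1440 + (-12 - 144)) - 139 = (1440 - 156) - 139 = 1284 - 139 = 1145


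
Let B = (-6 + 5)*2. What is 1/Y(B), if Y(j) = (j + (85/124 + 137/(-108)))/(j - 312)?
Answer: 131409/1081 ≈ 121.56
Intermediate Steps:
B = -2 (B = -1*2 = -2)
Y(j) = (-488/837 + j)/(-312 + j) (Y(j) = (j + (85*(1/124) + 137*(-1/108)))/(-312 + j) = (j + (85/124 - 137/108))/(-312 + j) = (j - 488/837)/(-312 + j) = (-488/837 + j)/(-312 + j))
1/Y(B) = 1/((-488/837 - 2)/(-312 - 2)) = 1/(-2162/837/(-314)) = 1/(-1/314*(-2162/837)) = 1/(1081/131409) = 131409/1081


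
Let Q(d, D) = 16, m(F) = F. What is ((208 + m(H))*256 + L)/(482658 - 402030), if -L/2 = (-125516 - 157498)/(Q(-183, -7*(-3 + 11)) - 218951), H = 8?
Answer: 1008805311/1471024265 ≈ 0.68578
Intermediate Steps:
L = -566028/218935 (L = -2*(-125516 - 157498)/(16 - 218951) = -(-566028)/(-218935) = -(-566028)*(-1)/218935 = -2*283014/218935 = -566028/218935 ≈ -2.5854)
((208 + m(H))*256 + L)/(482658 - 402030) = ((208 + 8)*256 - 566028/218935)/(482658 - 402030) = (216*256 - 566028/218935)/80628 = (55296 - 566028/218935)*(1/80628) = (12105663732/218935)*(1/80628) = 1008805311/1471024265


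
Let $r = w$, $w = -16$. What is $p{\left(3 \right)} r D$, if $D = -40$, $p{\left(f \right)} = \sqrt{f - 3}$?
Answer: $0$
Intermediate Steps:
$p{\left(f \right)} = \sqrt{-3 + f}$
$r = -16$
$p{\left(3 \right)} r D = \sqrt{-3 + 3} \left(-16\right) \left(-40\right) = \sqrt{0} \left(-16\right) \left(-40\right) = 0 \left(-16\right) \left(-40\right) = 0 \left(-40\right) = 0$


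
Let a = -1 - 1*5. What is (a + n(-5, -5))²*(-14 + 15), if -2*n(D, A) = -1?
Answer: 121/4 ≈ 30.250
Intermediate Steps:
n(D, A) = ½ (n(D, A) = -½*(-1) = ½)
a = -6 (a = -1 - 5 = -6)
(a + n(-5, -5))²*(-14 + 15) = (-6 + ½)²*(-14 + 15) = (-11/2)²*1 = (121/4)*1 = 121/4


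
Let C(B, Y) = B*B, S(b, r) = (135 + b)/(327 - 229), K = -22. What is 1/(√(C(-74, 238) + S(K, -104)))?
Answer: 7*√1073522/536761 ≈ 0.013512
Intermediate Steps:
S(b, r) = 135/98 + b/98 (S(b, r) = (135 + b)/98 = (135 + b)*(1/98) = 135/98 + b/98)
C(B, Y) = B²
1/(√(C(-74, 238) + S(K, -104))) = 1/(√((-74)² + (135/98 + (1/98)*(-22)))) = 1/(√(5476 + (135/98 - 11/49))) = 1/(√(5476 + 113/98)) = 1/(√(536761/98)) = 1/(√1073522/14) = 7*√1073522/536761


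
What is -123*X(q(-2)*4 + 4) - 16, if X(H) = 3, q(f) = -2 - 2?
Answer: -385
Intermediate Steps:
q(f) = -4
-123*X(q(-2)*4 + 4) - 16 = -123*3 - 16 = -369 - 16 = -385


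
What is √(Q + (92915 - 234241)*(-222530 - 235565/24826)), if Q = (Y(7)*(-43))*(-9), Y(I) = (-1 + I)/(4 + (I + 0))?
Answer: √586364996578000456553/136543 ≈ 1.7734e+5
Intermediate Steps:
Y(I) = (-1 + I)/(4 + I)
Q = 2322/11 (Q = (((-1 + 7)/(4 + 7))*(-43))*(-9) = ((6/11)*(-43))*(-9) = -258/11*(-9) = 2322/11 ≈ 211.09)
√(Q + (92915 - 234241)*(-222530 - 235565/24826)) = √(2322/11 + (92915 - 234241)*(-222530 - 235565/24826)) = √(2322/11 - 141326*(-222530 - 235565*1/24826)) = √(2322/11 - 141326*(-222530 - 235565/24826)) = √(2322/11 - 141326*(-5524765345/24826)) = √(2322/11 + 390396493573735/12413) = √(4294361458134071/136543) = √586364996578000456553/136543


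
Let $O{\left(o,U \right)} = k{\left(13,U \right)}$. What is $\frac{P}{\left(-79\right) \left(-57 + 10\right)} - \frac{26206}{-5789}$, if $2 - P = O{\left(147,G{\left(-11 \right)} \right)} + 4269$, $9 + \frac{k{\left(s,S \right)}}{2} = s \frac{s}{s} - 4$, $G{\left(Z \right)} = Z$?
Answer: $\frac{72601215}{21494557} \approx 3.3777$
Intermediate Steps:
$k{\left(s,S \right)} = -26 + 2 s$ ($k{\left(s,S \right)} = -18 + 2 \left(s \frac{s}{s} - 4\right) = -18 + 2 \left(s 1 - 4\right) = -18 + 2 \left(s - 4\right) = -18 + 2 \left(-4 + s\right) = -18 + \left(-8 + 2 s\right) = -26 + 2 s$)
$O{\left(o,U \right)} = 0$ ($O{\left(o,U \right)} = -26 + 2 \cdot 13 = -26 + 26 = 0$)
$P = -4267$ ($P = 2 - \left(0 + 4269\right) = 2 - 4269 = -4267$)
$\frac{P}{\left(-79\right) \left(-57 + 10\right)} - \frac{26206}{-5789} = - \frac{4267}{\left(-79\right) \left(-57 + 10\right)} - \frac{26206}{-5789} = - \frac{4267}{\left(-79\right) \left(-47\right)} - - \frac{26206}{5789} = - \frac{4267}{3713} + \frac{26206}{5789} = \frac{72601215}{21494557}$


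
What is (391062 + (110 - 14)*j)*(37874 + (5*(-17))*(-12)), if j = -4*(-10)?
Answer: 15359318388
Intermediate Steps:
j = 40
(391062 + (110 - 14)*j)*(37874 + (5*(-17))*(-12)) = (391062 + (110 - 14)*40)*(37874 + (5*(-17))*(-12)) = (391062 + 96*40)*(37874 - 85*(-12)) = (391062 + 3840)*(37874 + 1020) = 394902*38894 = 15359318388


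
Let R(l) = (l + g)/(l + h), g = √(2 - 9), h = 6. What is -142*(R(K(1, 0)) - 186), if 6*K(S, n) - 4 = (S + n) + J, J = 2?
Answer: 1134722/43 - 852*I*√7/43 ≈ 26389.0 - 52.423*I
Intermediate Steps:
g = I*√7 (g = √(-7) = I*√7 ≈ 2.6458*I)
K(S, n) = 1 + S/6 + n/6 (K(S, n) = ⅔ + ((S + n) + 2)/6 = ⅔ + (2 + S + n)/6 = ⅔ + (⅓ + S/6 + n/6) = 1 + S/6 + n/6)
R(l) = (l + I*√7)/(6 + l) (R(l) = (l + I*√7)/(l + 6) = (l + I*√7)/(6 + l))
-142*(R(K(1, 0)) - 186) = -142*(((1 + (⅙)*1 + (⅙)*0) + I*√7)/(6 + (1 + (⅙)*1 + (⅙)*0)) - 186) = -142*(((1 + ⅙ + 0) + I*√7)/(6 + (1 + ⅙ + 0)) - 186) = -142*((7/6 + I*√7)/(6 + 7/6) - 186) = -142*((7/6 + I*√7)/(43/6) - 186) = -142*(6*(7/6 + I*√7)/43 - 186) = -142*((7/43 + 6*I*√7/43) - 186) = -142*(-7991/43 + 6*I*√7/43) = 1134722/43 - 852*I*√7/43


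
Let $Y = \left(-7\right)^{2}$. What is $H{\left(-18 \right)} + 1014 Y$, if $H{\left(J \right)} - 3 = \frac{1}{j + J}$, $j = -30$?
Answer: $\frac{2385071}{48} \approx 49689.0$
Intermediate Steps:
$H{\left(J \right)} = 3 + \frac{1}{-30 + J}$
$Y = 49$
$H{\left(-18 \right)} + 1014 Y = \frac{-89 + 3 \left(-18\right)}{-30 - 18} + 1014 \cdot 49 = \frac{-89 - 54}{-48} + 49686 = \left(- \frac{1}{48}\right) \left(-143\right) + 49686 = \frac{143}{48} + 49686 = \frac{2385071}{48}$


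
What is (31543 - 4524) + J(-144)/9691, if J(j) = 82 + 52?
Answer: 261841263/9691 ≈ 27019.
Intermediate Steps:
J(j) = 134
(31543 - 4524) + J(-144)/9691 = (31543 - 4524) + 134/9691 = 27019 + 134*(1/9691) = 27019 + 134/9691 = 261841263/9691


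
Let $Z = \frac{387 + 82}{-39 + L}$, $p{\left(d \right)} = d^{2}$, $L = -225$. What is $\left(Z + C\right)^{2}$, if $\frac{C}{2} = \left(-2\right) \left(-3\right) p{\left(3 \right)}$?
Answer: $\frac{786409849}{69696} \approx 11283.0$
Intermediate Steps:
$Z = - \frac{469}{264}$ ($Z = \frac{387 + 82}{-39 - 225} = \frac{469}{-264} = 469 \left(- \frac{1}{264}\right) = - \frac{469}{264} \approx -1.7765$)
$C = 108$ ($C = 2 \left(-2\right) \left(-3\right) 3^{2} = 2 \cdot 6 \cdot 9 = 2 \cdot 54 = 108$)
$\left(Z + C\right)^{2} = \left(- \frac{469}{264} + 108\right)^{2} = \left(\frac{28043}{264}\right)^{2} = \frac{786409849}{69696}$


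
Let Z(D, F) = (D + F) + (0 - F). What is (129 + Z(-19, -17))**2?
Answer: 12100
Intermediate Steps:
Z(D, F) = D (Z(D, F) = (D + F) - F = D)
(129 + Z(-19, -17))**2 = (129 - 19)**2 = 110**2 = 12100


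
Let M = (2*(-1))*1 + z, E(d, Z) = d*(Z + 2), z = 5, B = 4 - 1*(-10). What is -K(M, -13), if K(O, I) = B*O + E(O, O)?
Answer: -57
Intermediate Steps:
B = 14 (B = 4 + 10 = 14)
E(d, Z) = d*(2 + Z)
M = 3 (M = (2*(-1))*1 + 5 = -2*1 + 5 = -2 + 5 = 3)
K(O, I) = 14*O + O*(2 + O)
-K(M, -13) = -3*(16 + 3) = -3*19 = -1*57 = -57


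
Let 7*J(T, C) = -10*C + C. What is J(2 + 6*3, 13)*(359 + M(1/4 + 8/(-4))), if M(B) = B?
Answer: -167193/28 ≈ -5971.2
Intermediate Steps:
J(T, C) = -9*C/7 (J(T, C) = (-10*C + C)/7 = (-9*C)/7 = -9*C/7)
J(2 + 6*3, 13)*(359 + M(1/4 + 8/(-4))) = (-9/7*13)*(359 + (1/4 + 8/(-4))) = -117*(359 + (1*(1/4) + 8*(-1/4)))/7 = -117*(359 + (1/4 - 2))/7 = -117*(359 - 7/4)/7 = -117/7*1429/4 = -167193/28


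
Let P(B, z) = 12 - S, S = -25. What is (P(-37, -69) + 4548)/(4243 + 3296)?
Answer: 655/1077 ≈ 0.60817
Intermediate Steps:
P(B, z) = 37 (P(B, z) = 12 - 1*(-25) = 12 + 25 = 37)
(P(-37, -69) + 4548)/(4243 + 3296) = (37 + 4548)/(4243 + 3296) = 4585/7539 = 4585*(1/7539) = 655/1077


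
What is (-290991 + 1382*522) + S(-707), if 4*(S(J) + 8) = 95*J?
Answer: 1654455/4 ≈ 4.1361e+5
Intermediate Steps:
S(J) = -8 + 95*J/4 (S(J) = -8 + (95*J)/4 = -8 + 95*J/4)
(-290991 + 1382*522) + S(-707) = (-290991 + 1382*522) + (-8 + (95/4)*(-707)) = (-290991 + 721404) + (-8 - 67165/4) = 430413 - 67197/4 = 1654455/4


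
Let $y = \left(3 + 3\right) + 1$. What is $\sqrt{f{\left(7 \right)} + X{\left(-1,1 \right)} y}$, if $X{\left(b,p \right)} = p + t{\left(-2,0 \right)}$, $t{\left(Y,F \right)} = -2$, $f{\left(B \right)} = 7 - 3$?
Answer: $i \sqrt{3} \approx 1.732 i$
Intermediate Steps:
$f{\left(B \right)} = 4$ ($f{\left(B \right)} = 7 - 3 = 4$)
$X{\left(b,p \right)} = -2 + p$ ($X{\left(b,p \right)} = p - 2 = -2 + p$)
$y = 7$ ($y = 6 + 1 = 7$)
$\sqrt{f{\left(7 \right)} + X{\left(-1,1 \right)} y} = \sqrt{4 + \left(-2 + 1\right) 7} = \sqrt{4 - 7} = \sqrt{-3} = i \sqrt{3}$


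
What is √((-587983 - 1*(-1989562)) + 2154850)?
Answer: √3556429 ≈ 1885.8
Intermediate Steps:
√((-587983 - 1*(-1989562)) + 2154850) = √((-587983 + 1989562) + 2154850) = √(1401579 + 2154850) = √3556429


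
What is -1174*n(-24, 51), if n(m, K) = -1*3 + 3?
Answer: 0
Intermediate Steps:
n(m, K) = 0 (n(m, K) = -3 + 3 = 0)
-1174*n(-24, 51) = -1174*0 = 0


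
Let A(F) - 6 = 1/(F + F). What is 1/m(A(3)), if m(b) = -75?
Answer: -1/75 ≈ -0.013333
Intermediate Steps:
A(F) = 6 + 1/(2*F) (A(F) = 6 + 1/(F + F) = 6 + 1/(2*F))
1/m(A(3)) = 1/(-75) = -1/75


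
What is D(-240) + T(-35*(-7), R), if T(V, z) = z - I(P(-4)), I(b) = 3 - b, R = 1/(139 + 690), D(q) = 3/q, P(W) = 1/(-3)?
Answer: -665447/198960 ≈ -3.3446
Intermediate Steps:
P(W) = -⅓
R = 1/829 ≈ 0.0012063
T(V, z) = -10/3 + z (T(V, z) = z - (3 - 1*(-⅓)) = z - (3 + ⅓) = z - 1*10/3 = z - 10/3 = -10/3 + z)
D(-240) + T(-35*(-7), R) = 3/(-240) + (-10/3 + 1/829) = 3*(-1/240) - 8287/2487 = -1/80 - 8287/2487 = -665447/198960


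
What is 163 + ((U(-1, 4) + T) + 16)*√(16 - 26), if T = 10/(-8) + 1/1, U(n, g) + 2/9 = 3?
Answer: 163 + 667*I*√10/36 ≈ 163.0 + 58.59*I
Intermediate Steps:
U(n, g) = 25/9 (U(n, g) = -2/9 + 3 = 25/9)
T = -¼ (T = 10*(-⅛) + 1*1 = -5/4 + 1 = -¼ ≈ -0.25000)
163 + ((U(-1, 4) + T) + 16)*√(16 - 26) = 163 + ((25/9 - ¼) + 16)*√(16 - 26) = 163 + (91/36 + 16)*√(-10) = 163 + 667*(I*√10)/36 = 163 + 667*I*√10/36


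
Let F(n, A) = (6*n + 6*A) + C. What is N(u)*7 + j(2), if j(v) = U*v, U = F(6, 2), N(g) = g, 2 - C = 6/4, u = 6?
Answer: 139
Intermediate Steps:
C = ½ (C = 2 - 6/4 = 2 - 1*3/2 = 2 - 3/2 = ½ ≈ 0.50000)
F(n, A) = ½ + 6*A + 6*n (F(n, A) = (6*n + 6*A) + ½ = (6*A + 6*n) + ½ = ½ + 6*A + 6*n)
U = 97/2 (U = ½ + 6*2 + 6*6 = ½ + 12 + 36 = 97/2 ≈ 48.500)
j(v) = 97*v/2
N(u)*7 + j(2) = 6*7 + (97/2)*2 = 42 + 97 = 139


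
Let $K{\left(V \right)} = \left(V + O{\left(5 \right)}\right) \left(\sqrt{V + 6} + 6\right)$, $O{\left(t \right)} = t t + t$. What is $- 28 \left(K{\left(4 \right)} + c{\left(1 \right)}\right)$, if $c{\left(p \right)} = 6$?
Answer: $-5880 - 952 \sqrt{10} \approx -8890.5$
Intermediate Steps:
$O{\left(t \right)} = t + t^{2}$ ($O{\left(t \right)} = t^{2} + t = t + t^{2}$)
$K{\left(V \right)} = \left(6 + \sqrt{6 + V}\right) \left(30 + V\right)$ ($K{\left(V \right)} = \left(V + 5 \left(1 + 5\right)\right) \left(\sqrt{V + 6} + 6\right) = \left(V + 5 \cdot 6\right) \left(\sqrt{6 + V} + 6\right) = \left(V + 30\right) \left(6 + \sqrt{6 + V}\right) = \left(30 + V\right) \left(6 + \sqrt{6 + V}\right) = \left(6 + \sqrt{6 + V}\right) \left(30 + V\right)$)
$- 28 \left(K{\left(4 \right)} + c{\left(1 \right)}\right) = - 28 \left(\left(180 + 6 \cdot 4 + 30 \sqrt{6 + 4} + 4 \sqrt{6 + 4}\right) + 6\right) = - 28 \left(\left(180 + 24 + 30 \sqrt{10} + 4 \sqrt{10}\right) + 6\right) = - 28 \left(\left(204 + 34 \sqrt{10}\right) + 6\right) = - 28 \left(210 + 34 \sqrt{10}\right) = -5880 - 952 \sqrt{10}$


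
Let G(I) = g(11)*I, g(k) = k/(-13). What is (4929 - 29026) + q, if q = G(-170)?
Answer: -311391/13 ≈ -23953.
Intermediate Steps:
g(k) = -k/13 (g(k) = k*(-1/13) = -k/13)
G(I) = -11*I/13 (G(I) = (-1/13*11)*I = -11*I/13)
q = 1870/13 (q = -11/13*(-170) = 1870/13 ≈ 143.85)
(4929 - 29026) + q = (4929 - 29026) + 1870/13 = -24097 + 1870/13 = -311391/13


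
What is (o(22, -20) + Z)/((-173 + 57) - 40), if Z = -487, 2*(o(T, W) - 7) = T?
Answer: 469/156 ≈ 3.0064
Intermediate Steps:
o(T, W) = 7 + T/2
(o(22, -20) + Z)/((-173 + 57) - 40) = ((7 + (½)*22) - 487)/((-173 + 57) - 40) = ((7 + 11) - 487)/(-116 - 40) = (18 - 487)/(-156) = -469*(-1/156) = 469/156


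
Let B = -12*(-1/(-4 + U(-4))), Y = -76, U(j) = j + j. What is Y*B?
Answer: 76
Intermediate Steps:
U(j) = 2*j
B = -1 (B = -12*(-1/(-4 + 2*(-4))) = -12*(-1/(-4 - 8)) = -12/((-1*(-12))) = -12/12 = -12*1/12 = -1)
Y*B = -76*(-1) = 76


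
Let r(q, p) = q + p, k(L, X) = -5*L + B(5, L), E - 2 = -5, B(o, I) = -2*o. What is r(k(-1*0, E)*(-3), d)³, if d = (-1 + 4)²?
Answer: 59319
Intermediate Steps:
E = -3 (E = 2 - 5 = -3)
d = 9 (d = 3² = 9)
k(L, X) = -10 - 5*L (k(L, X) = -5*L - 2*5 = -5*L - 10 = -10 - 5*L)
r(q, p) = p + q
r(k(-1*0, E)*(-3), d)³ = (9 + (-10 - (-5)*0)*(-3))³ = (9 + (-10 - 5*0)*(-3))³ = (9 + (-10 + 0)*(-3))³ = (9 - 10*(-3))³ = (9 + 30)³ = 39³ = 59319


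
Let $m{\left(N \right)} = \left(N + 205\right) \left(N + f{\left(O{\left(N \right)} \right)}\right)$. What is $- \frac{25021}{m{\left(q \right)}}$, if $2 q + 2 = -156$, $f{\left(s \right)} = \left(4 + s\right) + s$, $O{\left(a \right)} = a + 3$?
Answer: $\frac{25021}{28602} \approx 0.8748$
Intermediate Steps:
$O{\left(a \right)} = 3 + a$
$f{\left(s \right)} = 4 + 2 s$
$q = -79$ ($q = -1 + \frac{1}{2} \left(-156\right) = -1 - 78 = -79$)
$m{\left(N \right)} = \left(10 + 3 N\right) \left(205 + N\right)$ ($m{\left(N \right)} = \left(N + 205\right) \left(N + \left(4 + 2 \left(3 + N\right)\right)\right) = \left(205 + N\right) \left(N + \left(4 + \left(6 + 2 N\right)\right)\right) = \left(205 + N\right) \left(N + \left(10 + 2 N\right)\right) = \left(205 + N\right) \left(10 + 3 N\right) = \left(10 + 3 N\right) \left(205 + N\right)$)
$- \frac{25021}{m{\left(q \right)}} = - \frac{25021}{2050 + 3 \left(-79\right)^{2} + 625 \left(-79\right)} = - \frac{25021}{2050 + 3 \cdot 6241 - 49375} = - \frac{25021}{2050 + 18723 - 49375} = - \frac{25021}{-28602} = \left(-25021\right) \left(- \frac{1}{28602}\right) = \frac{25021}{28602}$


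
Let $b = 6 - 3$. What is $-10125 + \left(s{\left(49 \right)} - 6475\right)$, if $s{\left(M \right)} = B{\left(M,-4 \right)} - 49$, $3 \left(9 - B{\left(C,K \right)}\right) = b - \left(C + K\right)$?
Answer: $-16626$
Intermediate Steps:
$b = 3$ ($b = 6 - 3 = 3$)
$B{\left(C,K \right)} = 8 + \frac{C}{3} + \frac{K}{3}$ ($B{\left(C,K \right)} = 9 - \frac{3 - \left(C + K\right)}{3} = 9 - \frac{3 - C - K}{3} = 9 + \left(-1 + \frac{C}{3} + \frac{K}{3}\right) = 8 + \frac{C}{3} + \frac{K}{3}$)
$s{\left(M \right)} = - \frac{127}{3} + \frac{M}{3}$ ($s{\left(M \right)} = \left(8 + \frac{M}{3} + \frac{1}{3} \left(-4\right)\right) - 49 = \left(8 + \frac{M}{3} - \frac{4}{3}\right) - 49 = \left(\frac{20}{3} + \frac{M}{3}\right) - 49 = - \frac{127}{3} + \frac{M}{3}$)
$-10125 + \left(s{\left(49 \right)} - 6475\right) = -10125 + \left(\left(- \frac{127}{3} + \frac{1}{3} \cdot 49\right) - 6475\right) = -10125 + \left(\left(- \frac{127}{3} + \frac{49}{3}\right) - 6475\right) = -10125 - 6501 = -16626$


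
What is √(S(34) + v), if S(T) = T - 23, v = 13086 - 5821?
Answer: 2*√1819 ≈ 85.299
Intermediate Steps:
v = 7265
S(T) = -23 + T
√(S(34) + v) = √((-23 + 34) + 7265) = √(11 + 7265) = √7276 = 2*√1819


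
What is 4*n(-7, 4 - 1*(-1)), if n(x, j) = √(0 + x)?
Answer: 4*I*√7 ≈ 10.583*I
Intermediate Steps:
n(x, j) = √x
4*n(-7, 4 - 1*(-1)) = 4*√(-7) = 4*(I*√7) = 4*I*√7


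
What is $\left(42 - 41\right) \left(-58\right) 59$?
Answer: $-3422$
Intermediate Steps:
$\left(42 - 41\right) \left(-58\right) 59 = 1 \left(-58\right) 59 = \left(-58\right) 59 = -3422$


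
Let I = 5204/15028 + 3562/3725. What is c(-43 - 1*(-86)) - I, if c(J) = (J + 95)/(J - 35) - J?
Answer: -1514381611/55979300 ≈ -27.053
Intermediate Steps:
c(J) = -J + (95 + J)/(-35 + J) (c(J) = (95 + J)/(-35 + J) - J = -J + (95 + J)/(-35 + J))
I = 18228659/13994825 (I = 5204*(1/15028) + 3562*(1/3725) = 1301/3757 + 3562/3725 = 18228659/13994825 ≈ 1.3025)
c(-43 - 1*(-86)) - I = (95 - (-43 - 1*(-86))² + 36*(-43 - 1*(-86)))/(-35 + (-43 - 1*(-86))) - 1*18228659/13994825 = (95 - (-43 + 86)² + 36*(-43 + 86))/(-35 + (-43 + 86)) - 18228659/13994825 = (95 - 1*43² + 36*43)/(-35 + 43) - 18228659/13994825 = (95 - 1*1849 + 1548)/8 - 18228659/13994825 = (95 - 1849 + 1548)/8 - 18228659/13994825 = (⅛)*(-206) - 18228659/13994825 = -103/4 - 18228659/13994825 = -1514381611/55979300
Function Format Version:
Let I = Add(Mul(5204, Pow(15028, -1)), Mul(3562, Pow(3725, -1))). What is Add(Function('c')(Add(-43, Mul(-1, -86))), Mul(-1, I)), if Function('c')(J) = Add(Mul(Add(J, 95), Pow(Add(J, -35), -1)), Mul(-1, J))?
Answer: Rational(-1514381611, 55979300) ≈ -27.053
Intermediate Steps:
Function('c')(J) = Add(Mul(-1, J), Mul(Pow(Add(-35, J), -1), Add(95, J))) (Function('c')(J) = Add(Mul(Add(95, J), Pow(Add(-35, J), -1)), Mul(-1, J)) = Add(Mul(Pow(Add(-35, J), -1), Add(95, J)), Mul(-1, J)) = Add(Mul(-1, J), Mul(Pow(Add(-35, J), -1), Add(95, J))))
I = Rational(18228659, 13994825) (I = Add(Mul(5204, Rational(1, 15028)), Mul(3562, Rational(1, 3725))) = Add(Rational(1301, 3757), Rational(3562, 3725)) = Rational(18228659, 13994825) ≈ 1.3025)
Add(Function('c')(Add(-43, Mul(-1, -86))), Mul(-1, I)) = Add(Mul(Pow(Add(-35, Add(-43, Mul(-1, -86))), -1), Add(95, Mul(-1, Pow(Add(-43, Mul(-1, -86)), 2)), Mul(36, Add(-43, Mul(-1, -86))))), Mul(-1, Rational(18228659, 13994825))) = Add(Mul(Pow(Add(-35, Add(-43, 86)), -1), Add(95, Mul(-1, Pow(Add(-43, 86), 2)), Mul(36, Add(-43, 86)))), Rational(-18228659, 13994825)) = Add(Mul(Pow(Add(-35, 43), -1), Add(95, Mul(-1, Pow(43, 2)), Mul(36, 43))), Rational(-18228659, 13994825)) = Add(Mul(Pow(8, -1), Add(95, Mul(-1, 1849), 1548)), Rational(-18228659, 13994825)) = Add(Mul(Rational(1, 8), Add(95, -1849, 1548)), Rational(-18228659, 13994825)) = Add(Mul(Rational(1, 8), -206), Rational(-18228659, 13994825)) = Add(Rational(-103, 4), Rational(-18228659, 13994825)) = Rational(-1514381611, 55979300)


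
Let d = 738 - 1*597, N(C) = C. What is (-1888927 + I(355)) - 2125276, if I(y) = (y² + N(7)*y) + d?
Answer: -3885552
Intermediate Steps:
d = 141 (d = 738 - 597 = 141)
I(y) = 141 + y² + 7*y (I(y) = (y² + 7*y) + 141 = 141 + y² + 7*y)
(-1888927 + I(355)) - 2125276 = (-1888927 + (141 + 355² + 7*355)) - 2125276 = (-1888927 + (141 + 126025 + 2485)) - 2125276 = (-1888927 + 128651) - 2125276 = -1760276 - 2125276 = -3885552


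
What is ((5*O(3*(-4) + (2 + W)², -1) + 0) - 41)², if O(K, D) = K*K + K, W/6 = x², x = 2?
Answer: 4874199802081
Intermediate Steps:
W = 24 (W = 6*2² = 6*4 = 24)
O(K, D) = K + K² (O(K, D) = K² + K = K + K²)
((5*O(3*(-4) + (2 + W)², -1) + 0) - 41)² = ((5*((3*(-4) + (2 + 24)²)*(1 + (3*(-4) + (2 + 24)²))) + 0) - 41)² = ((5*((-12 + 26²)*(1 + (-12 + 26²))) + 0) - 41)² = ((5*((-12 + 676)*(1 + (-12 + 676))) + 0) - 41)² = ((5*(664*(1 + 664)) + 0) - 41)² = ((5*(664*665) + 0) - 41)² = ((5*441560 + 0) - 41)² = ((2207800 + 0) - 41)² = (2207800 - 41)² = 2207759² = 4874199802081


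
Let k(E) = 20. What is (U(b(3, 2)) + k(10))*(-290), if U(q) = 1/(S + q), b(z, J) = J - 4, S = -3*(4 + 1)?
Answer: -98310/17 ≈ -5782.9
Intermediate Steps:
S = -15 (S = -3*5 = -15)
b(z, J) = -4 + J
U(q) = 1/(-15 + q)
(U(b(3, 2)) + k(10))*(-290) = (1/(-15 + (-4 + 2)) + 20)*(-290) = (1/(-15 - 2) + 20)*(-290) = (1/(-17) + 20)*(-290) = (-1/17 + 20)*(-290) = (339/17)*(-290) = -98310/17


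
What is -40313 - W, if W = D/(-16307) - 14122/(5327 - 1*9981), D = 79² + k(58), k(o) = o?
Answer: -1529833265711/37946389 ≈ -40316.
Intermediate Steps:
D = 6299 (D = 79² + 58 = 6241 + 58 = 6299)
W = 100485954/37946389 (W = 6299/(-16307) - 14122/(5327 - 1*9981) = 6299*(-1/16307) - 14122/(5327 - 9981) = -6299/16307 - 14122/(-4654) = -6299/16307 - 14122*(-1/4654) = -6299/16307 + 7061/2327 = 100485954/37946389 ≈ 2.6481)
-40313 - W = -40313 - 1*100485954/37946389 = -40313 - 100485954/37946389 = -1529833265711/37946389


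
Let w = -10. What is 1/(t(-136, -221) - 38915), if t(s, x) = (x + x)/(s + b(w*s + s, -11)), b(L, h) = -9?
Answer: -145/5642233 ≈ -2.5699e-5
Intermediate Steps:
t(s, x) = 2*x/(-9 + s) (t(s, x) = (x + x)/(s - 9) = (2*x)/(-9 + s) = 2*x/(-9 + s))
1/(t(-136, -221) - 38915) = 1/(2*(-221)/(-9 - 136) - 38915) = 1/(2*(-221)/(-145) - 38915) = 1/(2*(-221)*(-1/145) - 38915) = 1/(442/145 - 38915) = 1/(-5642233/145) = -145/5642233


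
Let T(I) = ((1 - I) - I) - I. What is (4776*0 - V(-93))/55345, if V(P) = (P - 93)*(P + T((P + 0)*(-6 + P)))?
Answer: -5154618/55345 ≈ -93.136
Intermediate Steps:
T(I) = 1 - 3*I (T(I) = (1 - 2*I) - I = 1 - 3*I)
V(P) = (-93 + P)*(1 + P - 3*P*(-6 + P)) (V(P) = (P - 93)*(P + (1 - 3*(P + 0)*(-6 + P))) = (-93 + P)*(P + (1 - 3*P*(-6 + P))) = (-93 + P)*(1 + P - 3*P*(-6 + P)))
(4776*0 - V(-93))/55345 = (4776*0 - (-93 - 1766*(-93) - 3*(-93)³ + 298*(-93)²))/55345 = (0 - (-93 + 164238 - 3*(-804357) + 298*8649))*(1/55345) = (0 - (-93 + 164238 + 2413071 + 2577402))*(1/55345) = (0 - 1*5154618)*(1/55345) = (0 - 5154618)*(1/55345) = -5154618*1/55345 = -5154618/55345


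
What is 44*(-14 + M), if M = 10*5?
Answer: 1584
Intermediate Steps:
M = 50
44*(-14 + M) = 44*(-14 + 50) = 44*36 = 1584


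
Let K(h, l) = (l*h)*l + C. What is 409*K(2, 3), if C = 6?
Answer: 9816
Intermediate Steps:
K(h, l) = 6 + h*l² (K(h, l) = (l*h)*l + 6 = (h*l)*l + 6 = h*l² + 6 = 6 + h*l²)
409*K(2, 3) = 409*(6 + 2*3²) = 409*(6 + 2*9) = 409*(6 + 18) = 409*24 = 9816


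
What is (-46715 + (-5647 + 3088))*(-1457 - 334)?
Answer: 88249734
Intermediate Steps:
(-46715 + (-5647 + 3088))*(-1457 - 334) = (-46715 - 2559)*(-1791) = -49274*(-1791) = 88249734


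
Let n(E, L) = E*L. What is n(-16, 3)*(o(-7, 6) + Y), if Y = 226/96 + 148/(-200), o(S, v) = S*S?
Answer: -60737/25 ≈ -2429.5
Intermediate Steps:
o(S, v) = S**2
Y = 1937/1200 (Y = 226*(1/96) + 148*(-1/200) = 113/48 - 37/50 = 1937/1200 ≈ 1.6142)
n(-16, 3)*(o(-7, 6) + Y) = (-16*3)*((-7)**2 + 1937/1200) = -48*(49 + 1937/1200) = -48*60737/1200 = -60737/25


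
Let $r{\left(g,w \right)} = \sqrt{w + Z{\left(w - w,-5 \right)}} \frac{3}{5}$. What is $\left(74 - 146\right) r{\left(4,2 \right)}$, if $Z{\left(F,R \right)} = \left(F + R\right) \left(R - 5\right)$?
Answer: $- \frac{432 \sqrt{13}}{5} \approx -311.52$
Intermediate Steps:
$Z{\left(F,R \right)} = \left(-5 + R\right) \left(F + R\right)$ ($Z{\left(F,R \right)} = \left(F + R\right) \left(-5 + R\right) = \left(-5 + R\right) \left(F + R\right)$)
$r{\left(g,w \right)} = \frac{3 \sqrt{50 + w}}{5}$ ($r{\left(g,w \right)} = \sqrt{w - \left(-25 - 25 + 5 \left(w - w\right) - \left(w - w\right) \left(-5\right)\right)} \frac{3}{5} = \sqrt{w + \left(25 - 0 + 25 + 0 \left(-5\right)\right)} 3 \cdot \frac{1}{5} = \sqrt{w + \left(25 + 0 + 25 + 0\right)} \frac{3}{5} = \sqrt{w + 50} \cdot \frac{3}{5} = \sqrt{50 + w} \frac{3}{5} = \frac{3 \sqrt{50 + w}}{5}$)
$\left(74 - 146\right) r{\left(4,2 \right)} = \left(74 - 146\right) \frac{3 \sqrt{50 + 2}}{5} = - 72 \frac{3 \sqrt{52}}{5} = - 72 \frac{3 \cdot 2 \sqrt{13}}{5} = - 72 \frac{6 \sqrt{13}}{5} = - \frac{432 \sqrt{13}}{5}$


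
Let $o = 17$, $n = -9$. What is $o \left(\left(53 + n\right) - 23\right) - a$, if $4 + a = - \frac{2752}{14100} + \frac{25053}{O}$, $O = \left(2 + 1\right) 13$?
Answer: $- \frac{12885506}{45825} \approx -281.19$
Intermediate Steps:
$O = 39$ ($O = 3 \cdot 13 = 39$)
$a = \frac{29245031}{45825}$ ($a = -4 + \left(- \frac{2752}{14100} + \frac{25053}{39}\right) = -4 + \left(\left(-2752\right) \frac{1}{14100} + 25053 \cdot \frac{1}{39}\right) = -4 + \left(- \frac{688}{3525} + \frac{8351}{13}\right) = -4 + \frac{29428331}{45825} = \frac{29245031}{45825} \approx 638.19$)
$o \left(\left(53 + n\right) - 23\right) - a = 17 \left(\left(53 - 9\right) - 23\right) - \frac{29245031}{45825} = 17 \left(44 - 23\right) - \frac{29245031}{45825} = 17 \cdot 21 - \frac{29245031}{45825} = 357 - \frac{29245031}{45825} = - \frac{12885506}{45825}$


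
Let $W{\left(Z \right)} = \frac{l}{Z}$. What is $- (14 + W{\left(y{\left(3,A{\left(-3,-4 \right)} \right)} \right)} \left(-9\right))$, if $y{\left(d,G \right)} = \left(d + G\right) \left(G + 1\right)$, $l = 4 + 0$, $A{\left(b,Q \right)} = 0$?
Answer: $-2$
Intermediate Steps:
$l = 4$
$y{\left(d,G \right)} = \left(1 + G\right) \left(G + d\right)$ ($y{\left(d,G \right)} = \left(G + d\right) \left(1 + G\right) = \left(1 + G\right) \left(G + d\right)$)
$W{\left(Z \right)} = \frac{4}{Z}$
$- (14 + W{\left(y{\left(3,A{\left(-3,-4 \right)} \right)} \right)} \left(-9\right)) = - (14 + \frac{4}{0 + 3 + 0^{2} + 0 \cdot 3} \left(-9\right)) = - (14 + \frac{4}{0 + 3 + 0 + 0} \left(-9\right)) = - (14 + \frac{4}{3} \left(-9\right)) = - (14 - 12) = \left(-1\right) 2 = -2$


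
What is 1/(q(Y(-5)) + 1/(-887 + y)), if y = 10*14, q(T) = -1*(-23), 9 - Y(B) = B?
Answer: 747/17180 ≈ 0.043481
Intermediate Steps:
Y(B) = 9 - B
q(T) = 23
y = 140
1/(q(Y(-5)) + 1/(-887 + y)) = 1/(23 + 1/(-887 + 140)) = 1/(23 + 1/(-747)) = 1/(23 - 1/747) = 1/(17180/747) = 747/17180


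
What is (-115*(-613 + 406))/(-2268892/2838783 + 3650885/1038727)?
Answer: 70194292674682005/8007310892471 ≈ 8766.3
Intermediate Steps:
(-115*(-613 + 406))/(-2268892/2838783 + 3650885/1038727) = (-115*(-207))/(-2268892*1/2838783 + 3650885*(1/1038727)) = 23805/(-2268892/2838783 + 3650885/1038727) = 23805/(8007310892471/2948720549241) = 23805*(2948720549241/8007310892471) = 70194292674682005/8007310892471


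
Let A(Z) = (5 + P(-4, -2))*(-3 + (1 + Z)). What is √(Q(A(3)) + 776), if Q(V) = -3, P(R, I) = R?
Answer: √773 ≈ 27.803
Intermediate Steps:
A(Z) = -2 + Z (A(Z) = (5 - 4)*(-3 + (1 + Z)) = 1*(-2 + Z) = -2 + Z)
√(Q(A(3)) + 776) = √(-3 + 776) = √773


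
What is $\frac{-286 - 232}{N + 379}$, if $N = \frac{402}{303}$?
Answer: $- \frac{52318}{38413} \approx -1.362$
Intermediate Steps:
$N = \frac{134}{101}$ ($N = 402 \cdot \frac{1}{303} = \frac{134}{101} \approx 1.3267$)
$\frac{-286 - 232}{N + 379} = \frac{-286 - 232}{\frac{134}{101} + 379} = - \frac{518}{\frac{38413}{101}} = \left(-518\right) \frac{101}{38413} = - \frac{52318}{38413}$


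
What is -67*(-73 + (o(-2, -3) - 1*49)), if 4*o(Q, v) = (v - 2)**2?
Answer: 31021/4 ≈ 7755.3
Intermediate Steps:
o(Q, v) = (-2 + v)**2/4 (o(Q, v) = (v - 2)**2/4 = (-2 + v)**2/4)
-67*(-73 + (o(-2, -3) - 1*49)) = -67*(-73 + ((-2 - 3)**2/4 - 1*49)) = -67*(-73 + ((1/4)*(-5)**2 - 49)) = -67*(-73 + ((1/4)*25 - 49)) = -67*(-73 + (25/4 - 49)) = -67*(-73 - 171/4) = -67*(-463/4) = 31021/4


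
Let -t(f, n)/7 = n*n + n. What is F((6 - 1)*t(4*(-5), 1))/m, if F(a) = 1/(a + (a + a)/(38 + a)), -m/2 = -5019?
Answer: -4/2634975 ≈ -1.5180e-6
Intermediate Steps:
t(f, n) = -7*n - 7*n² (t(f, n) = -7*(n*n + n) = -7*(n² + n) = -7*(n + n²) = -7*n - 7*n²)
m = 10038 (m = -2*(-5019) = 10038)
F(a) = 1/(a + 2*a/(38 + a)) (F(a) = 1/(a + (2*a)/(38 + a)) = 1/(a + 2*a/(38 + a)))
F((6 - 1)*t(4*(-5), 1))/m = ((38 + (6 - 1)*(-7*1*(1 + 1)))/((((6 - 1)*(-7*1*(1 + 1))))*(40 + (6 - 1)*(-7*1*(1 + 1)))))/10038 = ((38 + 5*(-7*1*2))/(((5*(-7*1*2)))*(40 + 5*(-7*1*2))))*(1/10038) = ((38 + 5*(-14))/(((5*(-14)))*(40 + 5*(-14))))*(1/10038) = ((38 - 70)/((-70)*(40 - 70)))*(1/10038) = -1/70*(-32)/(-30)*(1/10038) = -1/70*(-1/30)*(-32)*(1/10038) = -8/525*1/10038 = -4/2634975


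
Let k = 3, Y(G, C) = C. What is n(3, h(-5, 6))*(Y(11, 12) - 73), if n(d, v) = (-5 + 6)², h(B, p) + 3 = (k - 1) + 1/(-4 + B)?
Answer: -61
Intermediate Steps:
h(B, p) = -1 + 1/(-4 + B) (h(B, p) = -3 + ((3 - 1) + 1/(-4 + B)) = -3 + (2 + 1/(-4 + B)) = -1 + 1/(-4 + B))
n(d, v) = 1 (n(d, v) = 1² = 1)
n(3, h(-5, 6))*(Y(11, 12) - 73) = 1*(12 - 73) = 1*(-61) = -61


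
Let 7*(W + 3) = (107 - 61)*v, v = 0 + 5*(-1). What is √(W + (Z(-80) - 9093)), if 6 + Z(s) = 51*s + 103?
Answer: I*√642481/7 ≈ 114.51*I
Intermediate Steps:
Z(s) = 97 + 51*s (Z(s) = -6 + (51*s + 103) = -6 + (103 + 51*s) = 97 + 51*s)
v = -5 (v = 0 - 5 = -5)
W = -251/7 (W = -3 + ((107 - 61)*(-5))/7 = -3 + (46*(-5))/7 = -3 + (⅐)*(-230) = -3 - 230/7 = -251/7 ≈ -35.857)
√(W + (Z(-80) - 9093)) = √(-251/7 + ((97 + 51*(-80)) - 9093)) = √(-251/7 + ((97 - 4080) - 9093)) = √(-251/7 + (-3983 - 9093)) = √(-251/7 - 13076) = √(-91783/7) = I*√642481/7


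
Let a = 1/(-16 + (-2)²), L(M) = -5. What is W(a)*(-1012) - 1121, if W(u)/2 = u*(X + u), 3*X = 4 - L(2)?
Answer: -11323/18 ≈ -629.06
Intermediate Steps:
a = -1/12 (a = 1/(-16 + 4) = 1/(-12) = -1/12 ≈ -0.083333)
X = 3 (X = (4 - 1*(-5))/3 = (4 + 5)/3 = (⅓)*9 = 3)
W(u) = 2*u*(3 + u) (W(u) = 2*(u*(3 + u)) = 2*u*(3 + u))
W(a)*(-1012) - 1121 = (2*(-1/12)*(3 - 1/12))*(-1012) - 1121 = (2*(-1/12)*(35/12))*(-1012) - 1121 = -35/72*(-1012) - 1121 = 8855/18 - 1121 = -11323/18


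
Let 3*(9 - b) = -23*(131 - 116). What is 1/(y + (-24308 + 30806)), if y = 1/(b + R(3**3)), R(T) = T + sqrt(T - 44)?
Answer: 148271515/963469285669 + I*sqrt(17)/963469285669 ≈ 0.00015389 + 4.2794e-12*I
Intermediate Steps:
R(T) = T + sqrt(-44 + T)
b = 124 (b = 9 - (-23)*(131 - 116)/3 = 9 - (-23)*15/3 = 9 - 1/3*(-345) = 9 + 115 = 124)
y = 1/(151 + I*sqrt(17)) (y = 1/(124 + (3**3 + sqrt(-44 + 3**3))) = 1/(124 + (27 + sqrt(-44 + 27))) = 1/(124 + (27 + sqrt(-17))) = 1/(124 + (27 + I*sqrt(17))) = 1/(151 + I*sqrt(17)) ≈ 0.0066176 - 0.0001807*I)
1/(y + (-24308 + 30806)) = 1/((151/22818 - I*sqrt(17)/22818) + (-24308 + 30806)) = 1/((151/22818 - I*sqrt(17)/22818) + 6498) = 1/(148271515/22818 - I*sqrt(17)/22818)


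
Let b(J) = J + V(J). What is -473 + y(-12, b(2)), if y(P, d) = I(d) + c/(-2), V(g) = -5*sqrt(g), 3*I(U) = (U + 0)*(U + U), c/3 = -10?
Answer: -422 - 40*sqrt(2)/3 ≈ -440.86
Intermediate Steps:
c = -30 (c = 3*(-10) = -30)
I(U) = 2*U**2/3 (I(U) = ((U + 0)*(U + U))/3 = (U*(2*U))/3 = (2*U**2)/3 = 2*U**2/3)
b(J) = J - 5*sqrt(J)
y(P, d) = 15 + 2*d**2/3 (y(P, d) = 2*d**2/3 - 30/(-2) = 2*d**2/3 - 30*(-1/2) = 2*d**2/3 + 15 = 15 + 2*d**2/3)
-473 + y(-12, b(2)) = -473 + (15 + 2*(2 - 5*sqrt(2))**2/3) = -458 + 2*(2 - 5*sqrt(2))**2/3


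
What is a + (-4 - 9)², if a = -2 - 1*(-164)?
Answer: 331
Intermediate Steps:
a = 162 (a = -2 + 164 = 162)
a + (-4 - 9)² = 162 + (-4 - 9)² = 162 + (-13)² = 162 + 169 = 331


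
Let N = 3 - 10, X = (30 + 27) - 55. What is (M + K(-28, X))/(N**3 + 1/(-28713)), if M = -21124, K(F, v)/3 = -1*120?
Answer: 154217523/2462140 ≈ 62.636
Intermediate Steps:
X = 2 (X = 57 - 55 = 2)
K(F, v) = -360 (K(F, v) = 3*(-1*120) = 3*(-120) = -360)
N = -7
(M + K(-28, X))/(N**3 + 1/(-28713)) = (-21124 - 360)/((-7)**3 + 1/(-28713)) = -21484/(-343 - 1/28713) = -21484/(-9848560/28713) = -21484*(-28713/9848560) = 154217523/2462140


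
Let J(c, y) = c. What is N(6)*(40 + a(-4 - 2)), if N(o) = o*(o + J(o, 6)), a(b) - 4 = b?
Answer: 2736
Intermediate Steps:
a(b) = 4 + b
N(o) = 2*o² (N(o) = o*(o + o) = o*(2*o) = 2*o²)
N(6)*(40 + a(-4 - 2)) = (2*6²)*(40 + (4 + (-4 - 2))) = (2*36)*(40 + (4 - 6)) = 72*(40 - 2) = 72*38 = 2736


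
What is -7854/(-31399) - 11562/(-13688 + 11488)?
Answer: 11185707/2031700 ≈ 5.5056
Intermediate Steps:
-7854/(-31399) - 11562/(-13688 + 11488) = -7854*(-1/31399) - 11562/(-2200) = 462/1847 - 11562*(-1/2200) = 462/1847 + 5781/1100 = 11185707/2031700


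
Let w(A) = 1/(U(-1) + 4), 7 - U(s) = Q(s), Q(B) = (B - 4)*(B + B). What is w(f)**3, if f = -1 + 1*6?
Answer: 1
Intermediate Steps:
f = 5 (f = -1 + 6 = 5)
Q(B) = 2*B*(-4 + B) (Q(B) = (-4 + B)*(2*B) = 2*B*(-4 + B))
U(s) = 7 - 2*s*(-4 + s)
w(A) = 1 (w(A) = 1/((7 - 2*(-1)*(-4 - 1)) + 4) = 1/((7 - 2*(-1)*(-5)) + 4) = 1/((7 - 10) + 4) = 1/(-3 + 4) = 1/1 = 1)
w(f)**3 = 1**3 = 1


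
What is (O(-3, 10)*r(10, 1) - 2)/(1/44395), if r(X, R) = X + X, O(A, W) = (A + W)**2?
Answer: 43418310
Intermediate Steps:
r(X, R) = 2*X
(O(-3, 10)*r(10, 1) - 2)/(1/44395) = ((-3 + 10)**2*(2*10) - 2)/(1/44395) = (7**2*20 - 2)/(1/44395) = (49*20 - 2)*44395 = (980 - 2)*44395 = 978*44395 = 43418310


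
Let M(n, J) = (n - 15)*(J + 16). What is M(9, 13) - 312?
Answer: -486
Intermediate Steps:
M(n, J) = (-15 + n)*(16 + J)
M(9, 13) - 312 = (-240 - 15*13 + 16*9 + 13*9) - 312 = (-240 - 195 + 144 + 117) - 312 = -174 - 312 = -486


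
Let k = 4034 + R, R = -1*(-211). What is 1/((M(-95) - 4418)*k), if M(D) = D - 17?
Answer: -1/19229850 ≈ -5.2002e-8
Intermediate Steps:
R = 211
M(D) = -17 + D
k = 4245 (k = 4034 + 211 = 4245)
1/((M(-95) - 4418)*k) = 1/((-17 - 95) - 4418*4245) = (1/4245)/(-112 - 4418) = (1/4245)/(-4530) = -1/4530*1/4245 = -1/19229850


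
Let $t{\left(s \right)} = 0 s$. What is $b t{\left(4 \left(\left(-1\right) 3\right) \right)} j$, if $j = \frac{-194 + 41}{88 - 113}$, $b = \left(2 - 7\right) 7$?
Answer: $0$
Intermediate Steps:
$t{\left(s \right)} = 0$
$b = -35$ ($b = \left(-5\right) 7 = -35$)
$j = \frac{153}{25}$ ($j = - \frac{153}{-25} = \left(-153\right) \left(- \frac{1}{25}\right) = \frac{153}{25} \approx 6.12$)
$b t{\left(4 \left(\left(-1\right) 3\right) \right)} j = \left(-35\right) 0 \cdot \frac{153}{25} = 0 \cdot \frac{153}{25} = 0$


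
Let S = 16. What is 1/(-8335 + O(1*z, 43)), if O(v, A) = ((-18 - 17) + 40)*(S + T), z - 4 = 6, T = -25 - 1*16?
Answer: -1/8460 ≈ -0.00011820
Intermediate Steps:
T = -41 (T = -25 - 16 = -41)
z = 10 (z = 4 + 6 = 10)
O(v, A) = -125 (O(v, A) = ((-18 - 17) + 40)*(16 - 41) = (-35 + 40)*(-25) = 5*(-25) = -125)
1/(-8335 + O(1*z, 43)) = 1/(-8335 - 125) = 1/(-8460) = -1/8460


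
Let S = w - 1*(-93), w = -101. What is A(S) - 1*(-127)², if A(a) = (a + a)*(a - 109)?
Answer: -14257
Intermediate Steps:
S = -8 (S = -101 - 1*(-93) = -101 + 93 = -8)
A(a) = 2*a*(-109 + a) (A(a) = (2*a)*(-109 + a) = 2*a*(-109 + a))
A(S) - 1*(-127)² = 2*(-8)*(-109 - 8) - 1*(-127)² = 2*(-8)*(-117) - 1*16129 = 1872 - 16129 = -14257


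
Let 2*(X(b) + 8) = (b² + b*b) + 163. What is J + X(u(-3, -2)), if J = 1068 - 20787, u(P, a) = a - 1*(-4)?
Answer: -39283/2 ≈ -19642.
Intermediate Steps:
u(P, a) = 4 + a (u(P, a) = a + 4 = 4 + a)
J = -19719
X(b) = 147/2 + b² (X(b) = -8 + ((b² + b*b) + 163)/2 = -8 + ((b² + b²) + 163)/2 = -8 + (2*b² + 163)/2 = -8 + (163 + 2*b²)/2 = -8 + (163/2 + b²) = 147/2 + b²)
J + X(u(-3, -2)) = -19719 + (147/2 + (4 - 2)²) = -19719 + (147/2 + 2²) = -19719 + (147/2 + 4) = -19719 + 155/2 = -39283/2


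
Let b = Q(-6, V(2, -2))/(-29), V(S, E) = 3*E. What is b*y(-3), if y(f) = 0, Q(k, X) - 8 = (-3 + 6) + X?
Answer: 0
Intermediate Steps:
Q(k, X) = 11 + X (Q(k, X) = 8 + ((-3 + 6) + X) = 8 + (3 + X) = 11 + X)
b = -5/29 (b = (11 + 3*(-2))/(-29) = (11 - 6)*(-1/29) = 5*(-1/29) = -5/29 ≈ -0.17241)
b*y(-3) = -5/29*0 = 0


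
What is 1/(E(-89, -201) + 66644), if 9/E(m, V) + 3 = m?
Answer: 92/6131239 ≈ 1.5005e-5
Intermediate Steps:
E(m, V) = 9/(-3 + m)
1/(E(-89, -201) + 66644) = 1/(9/(-3 - 89) + 66644) = 1/(9/(-92) + 66644) = 1/(9*(-1/92) + 66644) = 1/(-9/92 + 66644) = 1/(6131239/92) = 92/6131239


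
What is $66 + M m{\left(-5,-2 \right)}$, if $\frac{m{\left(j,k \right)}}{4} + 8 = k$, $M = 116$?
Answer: $-4574$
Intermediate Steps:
$m{\left(j,k \right)} = -32 + 4 k$
$66 + M m{\left(-5,-2 \right)} = 66 + 116 \left(-32 + 4 \left(-2\right)\right) = 66 + 116 \left(-32 - 8\right) = 66 + 116 \left(-40\right) = 66 - 4640 = -4574$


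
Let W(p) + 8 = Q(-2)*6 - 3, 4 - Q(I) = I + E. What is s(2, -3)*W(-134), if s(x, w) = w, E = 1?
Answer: -57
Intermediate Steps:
Q(I) = 3 - I (Q(I) = 4 - (I + 1) = 4 - (1 + I) = 4 + (-1 - I) = 3 - I)
W(p) = 19 (W(p) = -8 + ((3 - 1*(-2))*6 - 3) = -8 + ((3 + 2)*6 - 3) = -8 + (5*6 - 3) = -8 + (30 - 3) = -8 + 27 = 19)
s(2, -3)*W(-134) = -3*19 = -57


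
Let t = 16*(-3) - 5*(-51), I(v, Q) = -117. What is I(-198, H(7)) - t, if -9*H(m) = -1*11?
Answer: -324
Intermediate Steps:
H(m) = 11/9 (H(m) = -(-1)*11/9 = -⅑*(-11) = 11/9)
t = 207 (t = -48 + 255 = 207)
I(-198, H(7)) - t = -117 - 1*207 = -117 - 207 = -324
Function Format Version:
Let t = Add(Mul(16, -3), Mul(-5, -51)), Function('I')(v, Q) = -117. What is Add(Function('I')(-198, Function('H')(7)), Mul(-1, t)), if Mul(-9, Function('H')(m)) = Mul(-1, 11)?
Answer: -324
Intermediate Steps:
Function('H')(m) = Rational(11, 9) (Function('H')(m) = Mul(Rational(-1, 9), Mul(-1, 11)) = Mul(Rational(-1, 9), -11) = Rational(11, 9))
t = 207 (t = Add(-48, 255) = 207)
Add(Function('I')(-198, Function('H')(7)), Mul(-1, t)) = Add(-117, Mul(-1, 207)) = Add(-117, -207) = -324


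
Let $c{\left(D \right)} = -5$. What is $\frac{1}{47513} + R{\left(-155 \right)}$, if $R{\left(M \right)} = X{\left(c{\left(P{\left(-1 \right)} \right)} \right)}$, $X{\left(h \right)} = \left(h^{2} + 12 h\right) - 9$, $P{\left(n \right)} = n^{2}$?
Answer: $- \frac{2090571}{47513} \approx -44.0$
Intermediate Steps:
$X{\left(h \right)} = -9 + h^{2} + 12 h$
$R{\left(M \right)} = -44$ ($R{\left(M \right)} = -9 + \left(-5\right)^{2} + 12 \left(-5\right) = -9 + 25 - 60 = -44$)
$\frac{1}{47513} + R{\left(-155 \right)} = \frac{1}{47513} - 44 = - \frac{2090571}{47513}$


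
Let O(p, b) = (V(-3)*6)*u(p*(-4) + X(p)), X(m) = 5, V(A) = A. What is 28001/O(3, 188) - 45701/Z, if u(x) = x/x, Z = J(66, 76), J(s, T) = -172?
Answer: -1996777/1548 ≈ -1289.9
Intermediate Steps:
Z = -172
u(x) = 1
O(p, b) = -18 (O(p, b) = -3*6*1 = -18*1 = -18)
28001/O(3, 188) - 45701/Z = 28001/(-18) - 45701/(-172) = 28001*(-1/18) - 45701*(-1/172) = -28001/18 + 45701/172 = -1996777/1548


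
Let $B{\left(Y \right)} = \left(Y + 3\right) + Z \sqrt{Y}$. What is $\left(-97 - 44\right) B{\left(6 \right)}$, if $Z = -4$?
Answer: $-1269 + 564 \sqrt{6} \approx 112.51$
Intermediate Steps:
$B{\left(Y \right)} = 3 + Y - 4 \sqrt{Y}$ ($B{\left(Y \right)} = \left(Y + 3\right) - 4 \sqrt{Y} = \left(3 + Y\right) - 4 \sqrt{Y} = 3 + Y - 4 \sqrt{Y}$)
$\left(-97 - 44\right) B{\left(6 \right)} = \left(-97 - 44\right) \left(3 + 6 - 4 \sqrt{6}\right) = - 141 \left(9 - 4 \sqrt{6}\right) = -1269 + 564 \sqrt{6}$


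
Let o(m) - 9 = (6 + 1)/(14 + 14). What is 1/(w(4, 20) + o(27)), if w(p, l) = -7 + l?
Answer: 4/89 ≈ 0.044944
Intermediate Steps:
o(m) = 37/4 (o(m) = 9 + (6 + 1)/(14 + 14) = 9 + 7/28 = 9 + 7*(1/28) = 9 + 1/4 = 37/4)
1/(w(4, 20) + o(27)) = 1/((-7 + 20) + 37/4) = 1/(13 + 37/4) = 1/(89/4) = 4/89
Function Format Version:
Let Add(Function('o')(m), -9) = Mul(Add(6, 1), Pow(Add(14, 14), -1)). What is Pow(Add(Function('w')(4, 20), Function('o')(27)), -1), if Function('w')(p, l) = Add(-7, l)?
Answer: Rational(4, 89) ≈ 0.044944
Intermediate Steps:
Function('o')(m) = Rational(37, 4) (Function('o')(m) = Add(9, Mul(Add(6, 1), Pow(Add(14, 14), -1))) = Add(9, Mul(7, Pow(28, -1))) = Add(9, Mul(7, Rational(1, 28))) = Add(9, Rational(1, 4)) = Rational(37, 4))
Pow(Add(Function('w')(4, 20), Function('o')(27)), -1) = Pow(Add(Add(-7, 20), Rational(37, 4)), -1) = Pow(Add(13, Rational(37, 4)), -1) = Pow(Rational(89, 4), -1) = Rational(4, 89)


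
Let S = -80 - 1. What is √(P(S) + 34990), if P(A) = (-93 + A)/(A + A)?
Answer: √2834277/9 ≈ 187.06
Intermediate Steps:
S = -81
P(A) = (-93 + A)/(2*A) (P(A) = (-93 + A)/((2*A)) = (-93 + A)*(1/(2*A)) = (-93 + A)/(2*A))
√(P(S) + 34990) = √((½)*(-93 - 81)/(-81) + 34990) = √((½)*(-1/81)*(-174) + 34990) = √(29/27 + 34990) = √(944759/27) = √2834277/9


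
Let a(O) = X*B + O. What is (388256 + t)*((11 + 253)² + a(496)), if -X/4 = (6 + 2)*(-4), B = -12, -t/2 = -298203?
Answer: 67602954272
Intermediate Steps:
t = 596406 (t = -2*(-298203) = 596406)
X = 128 (X = -4*(6 + 2)*(-4) = -32*(-4) = -4*(-32) = 128)
a(O) = -1536 + O (a(O) = 128*(-12) + O = -1536 + O)
(388256 + t)*((11 + 253)² + a(496)) = (388256 + 596406)*((11 + 253)² + (-1536 + 496)) = 984662*(264² - 1040) = 984662*(69696 - 1040) = 984662*68656 = 67602954272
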